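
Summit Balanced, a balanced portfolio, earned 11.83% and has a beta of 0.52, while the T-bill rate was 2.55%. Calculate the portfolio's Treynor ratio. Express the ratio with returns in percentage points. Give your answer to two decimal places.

Treynor = (Rp − Rf) / β = (11.83% − 2.55%) / 0.52 = 9.28 / 0.52 = 17.8462

17.85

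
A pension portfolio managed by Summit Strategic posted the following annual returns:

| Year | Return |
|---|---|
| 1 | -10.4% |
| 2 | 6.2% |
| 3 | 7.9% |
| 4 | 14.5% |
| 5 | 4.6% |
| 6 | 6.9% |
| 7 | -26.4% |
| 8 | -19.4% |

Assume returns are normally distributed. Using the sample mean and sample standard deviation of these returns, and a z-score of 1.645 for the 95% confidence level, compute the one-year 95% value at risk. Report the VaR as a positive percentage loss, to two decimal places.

26.32

Mean return r̄ = -16.10 / 8 = -2.0125%
Sample std dev = √[1528.9488 / 7] = 14.7791%
VaR = −(r̄ − z·σ) = −(-2.0125 − 1.645 × 14.7791) = −(-26.3241) = 26.3241%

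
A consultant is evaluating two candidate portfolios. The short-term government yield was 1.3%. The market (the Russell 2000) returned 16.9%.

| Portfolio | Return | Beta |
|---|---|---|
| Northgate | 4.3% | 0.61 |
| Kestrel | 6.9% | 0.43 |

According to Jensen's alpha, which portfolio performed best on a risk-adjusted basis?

Kestrel

Northgate: α = 4.3% − [1.3% + 0.61 × (16.9% − 1.3%)] = -6.516
Kestrel: α = 6.9% − [1.3% + 0.43 × (16.9% − 1.3%)] = -1.108
Highest: Kestrel (-1.108).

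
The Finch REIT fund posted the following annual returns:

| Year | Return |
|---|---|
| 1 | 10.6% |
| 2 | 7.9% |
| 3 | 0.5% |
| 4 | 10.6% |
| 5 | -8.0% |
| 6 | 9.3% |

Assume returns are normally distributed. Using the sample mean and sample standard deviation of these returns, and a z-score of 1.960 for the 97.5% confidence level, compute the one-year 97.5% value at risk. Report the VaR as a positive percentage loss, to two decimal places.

9.48

r̄ = (10.6 + 7.9 + 0.5 + 10.6 − 8 + 9.3) / 6 = 30.90 / 6 = 5.1500%
Σ(r − r̄)² = (10.6 − 5.1500)² + (7.9 − 5.1500)² + (0.5 − 5.1500)² + … = 278.7350
sample σ = √(278.7350 / 5) = √55.7470 = 7.4664%
VaR = −(r̄ − z·σ) = −(5.1500 − 1.960 × 7.4664) = −(-9.4841) = 9.4841%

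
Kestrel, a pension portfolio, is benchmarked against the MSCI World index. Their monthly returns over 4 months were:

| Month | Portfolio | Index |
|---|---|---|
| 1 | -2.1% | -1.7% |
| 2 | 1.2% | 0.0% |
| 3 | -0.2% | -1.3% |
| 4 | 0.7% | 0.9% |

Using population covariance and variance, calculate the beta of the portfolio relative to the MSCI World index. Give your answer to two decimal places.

r̄p = -0.1000%,  r̄m = -0.5250%
Cov = Σ(rp − r̄p)(rm − r̄m) / 4 = 1.0625
Var(rm) = Σ(rm − r̄m)² / 4 = 1.0719
β = Cov / Var = 1.0625 / 1.0719 = 0.9912

0.99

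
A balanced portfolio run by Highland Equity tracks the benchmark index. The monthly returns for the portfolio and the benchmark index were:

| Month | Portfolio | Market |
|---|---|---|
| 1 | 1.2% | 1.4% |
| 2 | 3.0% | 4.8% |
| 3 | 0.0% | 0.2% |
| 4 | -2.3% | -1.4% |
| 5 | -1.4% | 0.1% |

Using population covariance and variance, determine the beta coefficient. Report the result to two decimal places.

r̄p = 0.1000%,  r̄m = 1.0200%
Cov = Σ(rp − r̄p)(rm − r̄m) / 5 = 3.7300
Var(rm) = Σ(rm − r̄m)² / 5 = 4.3616
β = Cov / Var = 3.7300 / 4.3616 = 0.8552

0.86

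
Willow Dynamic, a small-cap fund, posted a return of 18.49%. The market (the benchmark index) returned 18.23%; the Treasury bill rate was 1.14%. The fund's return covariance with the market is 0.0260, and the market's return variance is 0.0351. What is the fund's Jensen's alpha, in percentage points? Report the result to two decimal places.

4.69

β = Cov / Var = 0.0260 / 0.0351 = 0.7407
E[R] = Rf + β(Rm − Rf) = 1.14% + 0.7407 × (18.23% − 1.14%) = 13.7986%
α = Rp − E[R] = 18.49% − 13.7986% = 4.6914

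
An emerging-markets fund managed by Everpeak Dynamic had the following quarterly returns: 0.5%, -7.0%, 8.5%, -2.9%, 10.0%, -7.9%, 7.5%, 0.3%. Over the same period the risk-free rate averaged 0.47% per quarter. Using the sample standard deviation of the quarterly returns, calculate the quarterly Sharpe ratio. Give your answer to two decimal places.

r̄ = (0.5 − 7 + 8.5 − 2.9 + 10 − 7.9 + 7.5 + 0.3) / 8 = 9.00 / 8 = 1.1250%
Sample std dev = √[338.5350 / 7] = 6.9543%
Sharpe = (r̄ − rf) / σ = (1.1250 − 0.47) / 6.9543 = 0.6550 / 6.9543 = 0.0942

0.09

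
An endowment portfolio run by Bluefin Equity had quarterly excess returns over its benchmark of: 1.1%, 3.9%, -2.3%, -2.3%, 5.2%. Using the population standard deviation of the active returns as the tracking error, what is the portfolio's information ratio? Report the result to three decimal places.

0.362

Mean return μ = 5.60 / 5 = 1.1200%
Σ(r − μ)² = 47.7680; population σ = √(47.7680/5) = 3.0909%
IR = μ / tracking error = 1.1200 / 3.0909 = 0.3624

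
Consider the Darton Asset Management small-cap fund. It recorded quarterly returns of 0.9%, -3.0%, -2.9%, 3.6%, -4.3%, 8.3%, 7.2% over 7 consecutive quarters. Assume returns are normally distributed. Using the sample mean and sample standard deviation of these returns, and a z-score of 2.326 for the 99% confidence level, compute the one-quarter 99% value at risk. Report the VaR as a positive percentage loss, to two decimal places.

Mean return μ = 9.80 / 7 = 1.4000%
Σ(r − μ)² = (0.9 − 1.4000)² + (-3 − 1.4000)² + (-2.9 − 1.4000)² + … = 156.6800
σ = √[156.6800 / 6] = 5.1101%
VaR = −(μ − z·σ) = −(1.4000 − 2.326 × 5.1101) = −(-10.4861) = 10.4861%

10.49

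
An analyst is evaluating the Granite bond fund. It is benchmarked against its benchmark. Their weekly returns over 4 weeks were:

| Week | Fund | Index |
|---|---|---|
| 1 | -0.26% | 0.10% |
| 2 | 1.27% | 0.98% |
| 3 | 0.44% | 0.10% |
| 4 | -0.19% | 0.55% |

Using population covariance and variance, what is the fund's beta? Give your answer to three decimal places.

1.147

r̄p = 0.3150%,  r̄m = 0.4325%
Cov = Σ(rp − r̄p)(rm − r̄m) / 4 = 0.1533
Var(rm) = Σ(rm − r̄m)² / 4 = 0.1337
β = Cov / Var = 0.1533 / 0.1337 = 1.1466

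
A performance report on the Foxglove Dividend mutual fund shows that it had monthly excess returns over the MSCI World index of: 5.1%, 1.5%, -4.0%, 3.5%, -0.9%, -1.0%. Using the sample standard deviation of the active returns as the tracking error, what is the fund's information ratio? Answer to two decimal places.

0.21

r̄ = (5.1 + 1.5 − 4 + 3.5 − 0.9 − 1) / 6 = 4.20 / 6 = 0.7000%
Σ(r − r̄)² = (5.1 − 0.7000)² + (1.5 − 0.7000)² + (-4 − 0.7000)² + … = 55.3800
sample σ = √(55.3800 / 5) = √11.0760 = 3.3281%
IR = r̄ / tracking error = 0.7000 / 3.3281 = 0.2103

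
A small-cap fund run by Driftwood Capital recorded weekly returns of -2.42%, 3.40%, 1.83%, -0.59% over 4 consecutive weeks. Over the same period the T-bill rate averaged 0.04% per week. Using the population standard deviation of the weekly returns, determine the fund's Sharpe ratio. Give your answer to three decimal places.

r̄ = (-2.42 + 3.4 + 1.83 − 0.59) / 4 = 0.5550%
Σ(r − r̄)² = (-2.42 − 0.5550)² + (3.4 − 0.5550)² + (1.83 − 0.5550)² + … = 19.8813
population σ = √(19.8813 / 4) = √4.9703 = 2.2294%
Sharpe = (r̄ − rf) / σ = (0.5550 − 0.04) / 2.2294 = 0.5150 / 2.2294 = 0.2310

0.231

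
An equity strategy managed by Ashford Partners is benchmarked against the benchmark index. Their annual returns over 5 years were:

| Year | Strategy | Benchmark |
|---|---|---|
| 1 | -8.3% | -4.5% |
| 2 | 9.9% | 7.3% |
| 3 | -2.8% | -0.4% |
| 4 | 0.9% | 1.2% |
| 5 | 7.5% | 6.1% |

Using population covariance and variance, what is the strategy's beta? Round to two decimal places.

1.54

r̄p = 1.4400%,  r̄m = 1.9400%
Cov = Σ(rp − r̄p)(rm − r̄m) / 5 = 28.7204
Var(rm) = Σ(rm − r̄m)² / 5 = 18.7064
β = Cov / Var = 28.7204 / 18.7064 = 1.5353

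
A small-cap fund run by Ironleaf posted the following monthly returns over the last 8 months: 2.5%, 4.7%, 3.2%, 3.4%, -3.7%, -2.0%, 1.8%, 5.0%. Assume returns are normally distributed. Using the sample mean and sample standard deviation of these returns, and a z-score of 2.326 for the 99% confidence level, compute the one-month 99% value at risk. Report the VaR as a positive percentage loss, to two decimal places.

Mean return μ = 14.90 / 8 = 1.8625%
Σ(r − μ)² = (2.5 − 1.8625)² + (4.7 − 1.8625)² + (3.2 − 1.8625)² + … = 68.3188
σ = √[68.3188 / 7] = 3.1241%
VaR = −(μ − z·σ) = −(1.8625 − 2.326 × 3.1241) = −(-5.4042) = 5.4042%

5.40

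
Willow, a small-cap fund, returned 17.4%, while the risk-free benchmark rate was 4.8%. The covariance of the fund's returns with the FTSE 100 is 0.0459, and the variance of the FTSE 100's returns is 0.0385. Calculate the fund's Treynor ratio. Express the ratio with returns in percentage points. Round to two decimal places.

10.57

β = Cov / Var = 0.0459 / 0.0385 = 1.1922
Treynor = (Rp − Rf) / β = (17.4% − 4.8%) / 1.1922 = 12.60 / 1.1922 = 10.5687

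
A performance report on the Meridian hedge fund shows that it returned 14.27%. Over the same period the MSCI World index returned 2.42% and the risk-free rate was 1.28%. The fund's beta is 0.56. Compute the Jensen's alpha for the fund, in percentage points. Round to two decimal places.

CAPM expected return = Rf + β(Rm − Rf) = 1.28% + 0.56 × (2.42% − 1.28%) = 1.28 + 0.56 × 1.14 = 1.9184%
Jensen's α = Rp − E[R] = 14.27% − 1.9184% = 12.3516

12.35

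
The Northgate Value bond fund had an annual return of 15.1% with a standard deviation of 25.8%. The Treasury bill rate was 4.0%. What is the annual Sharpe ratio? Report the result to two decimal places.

0.43

Sharpe = (Rp − Rf) / σp = (15.1% − 4.0%) / 25.8% = 11.10% / 25.8% = 0.4302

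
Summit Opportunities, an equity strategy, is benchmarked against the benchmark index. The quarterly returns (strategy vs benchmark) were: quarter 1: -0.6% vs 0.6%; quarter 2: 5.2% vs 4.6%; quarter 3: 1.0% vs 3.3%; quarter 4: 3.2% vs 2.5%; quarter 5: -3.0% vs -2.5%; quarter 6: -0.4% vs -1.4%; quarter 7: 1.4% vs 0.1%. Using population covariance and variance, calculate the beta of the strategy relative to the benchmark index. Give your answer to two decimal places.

r̄p = 0.9714%,  r̄m = 1.0286%
Cov = Σ(rp − r̄p)(rm − r̄m) / 7 = 5.1522
Var(rm) = Σ(rm − r̄m)² / 7 = 5.6392
β = Cov / Var = 5.1522 / 5.6392 = 0.9136

0.91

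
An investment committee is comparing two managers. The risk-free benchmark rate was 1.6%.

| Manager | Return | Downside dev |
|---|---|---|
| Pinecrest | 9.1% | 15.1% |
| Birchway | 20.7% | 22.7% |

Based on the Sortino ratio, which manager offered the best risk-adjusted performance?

Pinecrest: Sortino ratio = (9.1% − 1.6%) / 15.1% = 0.497
Birchway: Sortino ratio = (20.7% − 1.6%) / 22.7% = 0.841
Highest: Birchway (0.841).

Birchway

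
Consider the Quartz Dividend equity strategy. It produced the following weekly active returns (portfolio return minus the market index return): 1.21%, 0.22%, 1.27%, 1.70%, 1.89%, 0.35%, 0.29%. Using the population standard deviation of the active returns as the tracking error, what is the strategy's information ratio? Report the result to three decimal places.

r̄ = (1.21 + 0.22 + 1.27 + 1.7 + 1.89 + 0.35 + 0.29) / 7 = 6.930 / 7 = 0.9900%
Population σ = √[Σ(r − r̄)² / 7] = √[2.9334 / 7] = √0.4191 = 0.6474%
IR = r̄ / tracking error = 0.9900 / 0.6474 = 1.5292

1.529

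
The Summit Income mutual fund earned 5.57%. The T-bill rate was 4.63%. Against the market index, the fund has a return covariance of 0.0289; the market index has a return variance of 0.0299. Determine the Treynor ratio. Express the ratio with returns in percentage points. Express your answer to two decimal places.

β = Cov / Var = 0.0289 / 0.0299 = 0.9666
Treynor = (Rp − Rf) / β = (5.57% − 4.63%) / 0.9666 = 0.94 / 0.9666 = 0.9725

0.97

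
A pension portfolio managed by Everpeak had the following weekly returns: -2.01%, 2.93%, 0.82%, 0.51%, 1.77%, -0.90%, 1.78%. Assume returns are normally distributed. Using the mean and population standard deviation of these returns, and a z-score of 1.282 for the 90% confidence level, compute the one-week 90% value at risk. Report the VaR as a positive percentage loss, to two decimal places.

r̄ = (-2.01 + 2.93 + 0.82 + 0.51 + 1.77 − 0.9 + 1.78) / 7 = 0.7000%
Σ(r − r̄)² = (-2.01 − 0.7000)² + (2.93 − 0.7000)² + … = 17.2388
population σ = √(17.2388 / 7) = √2.4627 = 1.5693%
VaR = −(r̄ − z·σ) = −(0.7000 − 1.282 × 1.5693) = −(-1.3118) = 1.3118%

1.31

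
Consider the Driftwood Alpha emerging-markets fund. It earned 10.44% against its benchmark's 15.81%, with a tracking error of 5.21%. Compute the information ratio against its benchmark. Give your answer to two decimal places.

-1.03

IR = (Rp − Rb) / TE = (10.44% − 15.81%) / 5.21% = -5.37% / 5.21% = -1.0307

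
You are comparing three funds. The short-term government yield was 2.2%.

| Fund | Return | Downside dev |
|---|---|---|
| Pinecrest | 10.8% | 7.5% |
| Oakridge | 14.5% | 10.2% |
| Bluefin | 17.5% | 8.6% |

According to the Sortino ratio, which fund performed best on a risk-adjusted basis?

Bluefin

Pinecrest: Sortino ratio = (10.8% − 2.2%) / 7.5% = 1.147
Oakridge: Sortino ratio = (14.5% − 2.2%) / 10.2% = 1.206
Bluefin: Sortino ratio = (17.5% − 2.2%) / 8.6% = 1.779
Highest: Bluefin (1.779).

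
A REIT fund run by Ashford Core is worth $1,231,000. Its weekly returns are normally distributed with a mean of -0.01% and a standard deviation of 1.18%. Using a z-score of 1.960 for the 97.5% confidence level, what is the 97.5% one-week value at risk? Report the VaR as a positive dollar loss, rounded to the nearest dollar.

Return at the 97.5% tail: μ − z·σ = -0.01% − 1.960 × 1.18% = -0.01 − 2.3128 = -2.3228%
VaR = −(-2.3228%) × $1,231,000 = 2.3228% × $1,231,000 = $28,594

$28,594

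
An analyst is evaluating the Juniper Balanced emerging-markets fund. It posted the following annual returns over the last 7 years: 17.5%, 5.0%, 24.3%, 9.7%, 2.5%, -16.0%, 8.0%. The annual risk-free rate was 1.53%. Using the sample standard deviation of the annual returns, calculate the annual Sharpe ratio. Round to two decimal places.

μ = (17.5 + 5 + 24.3 + 9.7 + 2.5 − 16 + 8) / 7 = 51.00 / 7 = 7.2857%
Sample std dev = √[970.5086 / 6] = 12.7182%
Sharpe = (μ − rf) / σ = (7.2857 − 1.53) / 12.7182 = 5.7557 / 12.7182 = 0.4526

0.45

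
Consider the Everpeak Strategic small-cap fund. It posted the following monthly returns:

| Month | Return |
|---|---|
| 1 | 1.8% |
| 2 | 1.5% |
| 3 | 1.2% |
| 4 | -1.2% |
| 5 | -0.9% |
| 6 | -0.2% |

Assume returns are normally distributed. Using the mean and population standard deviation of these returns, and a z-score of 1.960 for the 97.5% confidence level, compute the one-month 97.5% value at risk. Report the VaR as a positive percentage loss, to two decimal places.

Mean return r̄ = 2.20 / 6 = 0.3667%
Σ(r − r̄)² = (1.8 − 0.3667)² + (1.5 − 0.3667)² + (1.2 − 0.3667)² + … = 8.4133
population σ = √(8.4133 / 6) = √1.4022 = 1.1841%
VaR = −(r̄ − z·σ) = −(0.3667 − 1.960 × 1.1841) = −(-1.9541) = 1.9541%

1.95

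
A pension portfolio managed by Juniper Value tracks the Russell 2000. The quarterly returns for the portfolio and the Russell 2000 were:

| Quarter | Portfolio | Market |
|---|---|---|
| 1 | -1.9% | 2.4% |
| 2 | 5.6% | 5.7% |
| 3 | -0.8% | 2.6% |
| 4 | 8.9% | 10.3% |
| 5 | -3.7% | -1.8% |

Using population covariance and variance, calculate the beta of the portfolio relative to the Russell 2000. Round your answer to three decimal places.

r̄p = 1.6200%,  r̄m = 3.8400%
Cov = Σ(rp − r̄p)(rm − r̄m) / 5 = 18.5012
Var(rm) = Σ(rm − r̄m)² / 5 = 16.1224
β = Cov / Var = 18.5012 / 16.1224 = 1.1475

1.148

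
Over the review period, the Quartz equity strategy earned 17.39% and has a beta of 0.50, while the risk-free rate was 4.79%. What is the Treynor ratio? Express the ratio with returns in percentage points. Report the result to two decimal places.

25.20

Treynor = (Rp − Rf) / β = (17.39% − 4.79%) / 0.50 = 12.60 / 0.50 = 25.2000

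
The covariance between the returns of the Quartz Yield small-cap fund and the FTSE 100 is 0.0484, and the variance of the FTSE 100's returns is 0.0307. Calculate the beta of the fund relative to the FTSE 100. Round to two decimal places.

1.58

β = Cov(Rp, Rm) / Var(Rm) = 0.0484 / 0.0307 = 1.5765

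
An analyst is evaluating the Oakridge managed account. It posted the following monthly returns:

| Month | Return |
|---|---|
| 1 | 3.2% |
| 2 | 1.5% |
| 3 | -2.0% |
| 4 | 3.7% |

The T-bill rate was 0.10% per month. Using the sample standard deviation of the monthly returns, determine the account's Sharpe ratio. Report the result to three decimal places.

0.582

r̄ = (3.2 + 1.5 − 2 + 3.7) / 4 = 1.6000%
Σ(r − r̄)² = 19.9400; sample σ = √(19.9400/3) = 2.5781%
Sharpe = (r̄ − rf) / σ = (1.6000 − 0.1) / 2.5781 = 1.5000 / 2.5781 = 0.5818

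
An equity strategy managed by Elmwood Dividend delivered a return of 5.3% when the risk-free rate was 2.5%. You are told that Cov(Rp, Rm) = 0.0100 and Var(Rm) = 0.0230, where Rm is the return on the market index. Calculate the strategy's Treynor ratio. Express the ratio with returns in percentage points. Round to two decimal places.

6.44

β = Cov / Var = 0.0100 / 0.0230 = 0.4348
Treynor = (Rp − Rf) / β = (5.3% − 2.5%) / 0.4348 = 2.80 / 0.4348 = 6.4397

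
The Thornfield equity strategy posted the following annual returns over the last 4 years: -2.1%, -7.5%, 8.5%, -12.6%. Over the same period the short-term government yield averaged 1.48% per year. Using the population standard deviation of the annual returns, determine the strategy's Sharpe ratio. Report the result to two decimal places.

r̄ = (-2.1 − 7.5 + 8.5 − 12.6) / 4 = -3.4250%
Population σ = √[Σ(r − r̄)² / 4] = √[244.7475 / 4] = √61.1869 = 7.8222%
Sharpe = (r̄ − rf) / σ = (-3.4250 − 1.48) / 7.8222 = -4.9050 / 7.8222 = -0.6271

-0.63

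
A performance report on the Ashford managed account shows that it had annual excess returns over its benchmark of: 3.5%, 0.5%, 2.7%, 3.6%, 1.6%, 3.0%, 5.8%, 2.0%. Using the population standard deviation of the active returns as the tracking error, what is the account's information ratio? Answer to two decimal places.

1.92

Mean return r̄ = 22.70 / 8 = 2.8375%
Population std dev = √[17.5388 / 8] = 1.4807%
IR = r̄ / tracking error = 2.8375 / 1.4807 = 1.9163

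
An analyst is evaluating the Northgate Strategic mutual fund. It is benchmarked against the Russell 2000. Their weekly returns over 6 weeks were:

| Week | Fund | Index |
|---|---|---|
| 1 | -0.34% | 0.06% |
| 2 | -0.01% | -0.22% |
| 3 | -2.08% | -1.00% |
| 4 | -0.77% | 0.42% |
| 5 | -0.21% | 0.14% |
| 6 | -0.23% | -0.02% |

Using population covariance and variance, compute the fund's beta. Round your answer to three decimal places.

r̄p = -0.6067%,  r̄m = -0.1033%
Cov = Σ(rp − r̄p)(rm − r̄m) / 6 = 0.2229
Var(rm) = Σ(rm − r̄m)² / 6 = 0.1974
β = Cov / Var = 0.2229 / 0.1974 = 1.1292

1.129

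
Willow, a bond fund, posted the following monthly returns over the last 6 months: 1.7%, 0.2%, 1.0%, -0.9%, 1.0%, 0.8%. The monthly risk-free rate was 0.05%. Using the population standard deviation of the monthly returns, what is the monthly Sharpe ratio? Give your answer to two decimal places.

μ = (1.7 + 0.2 + 1 − 0.9 + 1 + 0.8) / 6 = 3.80 / 6 = 0.6333%
Σ(r − μ)² = 3.9733; population σ = √(3.9733/6) = 0.8138%
Sharpe = (μ − rf) / σ = (0.6333 − 0.05) / 0.8138 = 0.5833 / 0.8138 = 0.7168

0.72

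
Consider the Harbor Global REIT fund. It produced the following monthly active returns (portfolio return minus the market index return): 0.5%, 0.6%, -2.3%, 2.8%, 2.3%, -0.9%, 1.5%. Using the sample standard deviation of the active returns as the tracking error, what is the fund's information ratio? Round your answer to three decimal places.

0.359

r̄ = (0.5 + 0.6 − 2.3 + 2.8 + 2.3 − 0.9 + 1.5) / 7 = 0.6429%
Sample σ = √[Σ(r − r̄)² / 6] = √[19.1971 / 6] = √3.1995 = 1.7887%
IR = r̄ / tracking error = 0.6429 / 1.7887 = 0.3594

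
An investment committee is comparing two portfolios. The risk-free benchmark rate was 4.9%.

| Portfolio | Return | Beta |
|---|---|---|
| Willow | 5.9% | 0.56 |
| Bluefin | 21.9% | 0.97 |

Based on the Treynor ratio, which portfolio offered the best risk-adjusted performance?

Bluefin

Willow: Treynor = (5.9% − 4.9%) / 0.56 = 1.786
Bluefin: Treynor = (21.9% − 4.9%) / 0.97 = 17.526
Highest: Bluefin (17.526).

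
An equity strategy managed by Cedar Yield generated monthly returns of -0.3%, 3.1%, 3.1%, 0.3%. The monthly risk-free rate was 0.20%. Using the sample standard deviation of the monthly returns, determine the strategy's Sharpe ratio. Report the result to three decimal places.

r̄ = (-0.3 + 3.1 + 3.1 + 0.3) / 4 = 1.5500%
Sample std dev = √[9.7900 / 3] = 1.8065%
Sharpe = (r̄ − rf) / σ = (1.5500 − 0.2) / 1.8065 = 1.3500 / 1.8065 = 0.7473

0.747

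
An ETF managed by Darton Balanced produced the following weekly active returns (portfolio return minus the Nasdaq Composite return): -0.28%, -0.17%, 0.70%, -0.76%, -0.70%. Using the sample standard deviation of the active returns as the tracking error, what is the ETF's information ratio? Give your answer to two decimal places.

-0.41

Mean return r̄ = -1.210 / 5 = -0.2420%
Σ(r − r̄)² = (-0.28 − (-0.2420))² + (-0.17 − (-0.2420))² + … = 1.3721
σ = √[1.3721 / 4] = 0.5857%
IR = r̄ / tracking error = -0.2420 / 0.5857 = -0.4132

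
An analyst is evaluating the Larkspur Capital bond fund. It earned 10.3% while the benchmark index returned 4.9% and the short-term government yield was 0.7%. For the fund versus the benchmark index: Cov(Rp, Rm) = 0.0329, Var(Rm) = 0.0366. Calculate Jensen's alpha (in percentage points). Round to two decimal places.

β = Cov / Var = 0.0329 / 0.0366 = 0.8989
E[R] = Rf + β(Rm − Rf) = 0.7% + 0.8989 × (4.9% − 0.7%) = 4.4754%
α = Rp − E[R] = 10.3% − 4.4754% = 5.8246

5.82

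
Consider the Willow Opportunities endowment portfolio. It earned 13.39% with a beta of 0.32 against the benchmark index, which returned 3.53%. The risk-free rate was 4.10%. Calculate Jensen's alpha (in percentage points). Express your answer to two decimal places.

CAPM expected return = Rf + β(Rm − Rf) = 4.10% + 0.32 × (3.53% − 4.10%) = 4.1 + 0.32 × -0.57 = 3.9176%
Jensen's α = Rp − E[R] = 13.39% − 3.9176% = 9.4724

9.47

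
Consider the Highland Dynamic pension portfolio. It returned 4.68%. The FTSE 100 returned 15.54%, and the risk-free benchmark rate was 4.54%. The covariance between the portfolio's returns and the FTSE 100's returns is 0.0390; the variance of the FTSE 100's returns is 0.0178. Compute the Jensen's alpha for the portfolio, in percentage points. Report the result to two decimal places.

β = Cov / Var = 0.0390 / 0.0178 = 2.1910
E[R] = Rf + β(Rm − Rf) = 4.54% + 2.1910 × (15.54% − 4.54%) = 28.6410%
α = Rp − E[R] = 4.68% − 28.6410% = -23.9610

-23.96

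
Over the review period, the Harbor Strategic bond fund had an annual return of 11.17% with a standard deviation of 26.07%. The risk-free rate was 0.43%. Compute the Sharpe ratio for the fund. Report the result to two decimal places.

0.41

Sharpe = (Rp − Rf) / σp = (11.17% − 0.43%) / 26.07% = 10.74% / 26.07% = 0.4120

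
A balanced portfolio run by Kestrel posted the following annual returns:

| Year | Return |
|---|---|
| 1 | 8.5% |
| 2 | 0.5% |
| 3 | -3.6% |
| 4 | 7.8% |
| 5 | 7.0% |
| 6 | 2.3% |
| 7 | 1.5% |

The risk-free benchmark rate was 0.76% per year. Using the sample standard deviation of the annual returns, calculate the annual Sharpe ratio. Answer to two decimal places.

Mean return r̄ = 24.00 / 7 = 3.4286%
Σ(r − r̄)² = (8.5 − 3.4286)² + (0.5 − 3.4286)² + (-3.6 − 3.4286)² + … = 120.5543
σ = √[120.5543 / 6] = 4.4825%
Sharpe = (r̄ − rf) / σ = (3.4286 − 0.76) / 4.4825 = 2.6686 / 4.4825 = 0.5953

0.60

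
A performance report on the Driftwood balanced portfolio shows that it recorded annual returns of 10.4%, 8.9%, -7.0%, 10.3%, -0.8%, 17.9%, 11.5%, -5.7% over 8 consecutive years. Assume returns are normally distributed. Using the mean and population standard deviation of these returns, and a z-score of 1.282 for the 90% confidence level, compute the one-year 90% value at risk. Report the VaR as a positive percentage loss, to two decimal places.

Mean return r̄ = 45.50 / 8 = 5.6875%
Σ(r − r̄)² = 569.4688; population σ = √(569.4688/8) = 8.4370%
VaR = −(r̄ − z·σ) = −(5.6875 − 1.282 × 8.4370) = −(-5.1287) = 5.1287%

5.13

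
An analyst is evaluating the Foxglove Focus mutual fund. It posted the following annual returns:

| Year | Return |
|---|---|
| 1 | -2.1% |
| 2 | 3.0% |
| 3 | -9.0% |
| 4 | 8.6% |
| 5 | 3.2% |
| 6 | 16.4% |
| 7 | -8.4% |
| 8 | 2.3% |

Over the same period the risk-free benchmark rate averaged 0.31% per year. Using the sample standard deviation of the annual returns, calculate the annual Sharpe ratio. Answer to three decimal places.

0.171

Mean return μ = 14.00 / 8 = 1.7500%
Σ(r − μ)² = (-2.1 − 1.7500)² + (3 − 1.7500)² + … = 498.9200
σ = √[498.9200 / 7] = 8.4424%
Sharpe = (μ − rf) / σ = (1.7500 − 0.31) / 8.4424 = 1.4400 / 8.4424 = 0.1706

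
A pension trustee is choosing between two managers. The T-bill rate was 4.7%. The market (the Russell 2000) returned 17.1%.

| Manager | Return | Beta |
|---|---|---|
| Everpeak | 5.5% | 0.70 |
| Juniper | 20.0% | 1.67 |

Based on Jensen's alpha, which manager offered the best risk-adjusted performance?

Juniper

Everpeak: α = 5.5% − [4.7% + 0.70 × (17.1% − 4.7%)] = -7.880
Juniper: α = 20.0% − [4.7% + 1.67 × (17.1% − 4.7%)] = -5.408
Highest: Juniper (-5.408).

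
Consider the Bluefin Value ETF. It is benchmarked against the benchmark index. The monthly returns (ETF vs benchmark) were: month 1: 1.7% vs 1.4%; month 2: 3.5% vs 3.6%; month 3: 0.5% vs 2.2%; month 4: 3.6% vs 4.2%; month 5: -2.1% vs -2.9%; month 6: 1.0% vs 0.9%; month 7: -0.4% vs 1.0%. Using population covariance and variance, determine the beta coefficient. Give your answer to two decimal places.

r̄p = 1.1143%,  r̄m = 1.4857%
Cov = Σ(rp − r̄p)(rm − r̄m) / 7 = 3.7431
Var(rm) = Σ(rm − r̄m)² / 7 = 4.5955
β = Cov / Var = 3.7431 / 4.5955 = 0.8145

0.81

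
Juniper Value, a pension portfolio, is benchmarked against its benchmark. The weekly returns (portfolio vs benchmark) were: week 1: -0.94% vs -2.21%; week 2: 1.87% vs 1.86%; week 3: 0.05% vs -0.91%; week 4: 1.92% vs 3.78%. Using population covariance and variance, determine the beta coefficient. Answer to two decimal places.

0.50

r̄p = 0.7250%,  r̄m = 0.6300%
Cov = Σ(rp − r̄p)(rm − r̄m) / 4 = 2.7352
Var(rm) = Σ(rm − r̄m)² / 4 = 5.4682
β = Cov / Var = 2.7352 / 5.4682 = 0.5002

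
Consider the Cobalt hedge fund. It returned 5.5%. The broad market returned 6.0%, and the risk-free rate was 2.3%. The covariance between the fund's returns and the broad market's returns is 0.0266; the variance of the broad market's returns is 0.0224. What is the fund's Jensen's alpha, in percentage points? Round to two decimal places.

-1.19

β = Cov / Var = 0.0266 / 0.0224 = 1.1875
E[R] = Rf + β(Rm − Rf) = 2.3% + 1.1875 × (6.0% − 2.3%) = 6.6938%
α = Rp − E[R] = 5.5% − 6.6938% = -1.1938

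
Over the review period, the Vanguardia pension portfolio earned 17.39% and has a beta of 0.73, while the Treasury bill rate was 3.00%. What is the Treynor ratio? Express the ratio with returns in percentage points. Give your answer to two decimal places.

19.71

Treynor = (Rp − Rf) / β = (17.39% − 3.00%) / 0.73 = 14.39 / 0.73 = 19.7123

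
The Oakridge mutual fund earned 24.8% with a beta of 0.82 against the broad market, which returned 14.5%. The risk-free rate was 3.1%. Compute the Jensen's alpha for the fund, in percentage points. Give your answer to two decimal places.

12.35

CAPM expected return = Rf + β(Rm − Rf) = 3.1% + 0.82 × (14.5% − 3.1%) = 3.1 + 0.82 × 11.40 = 12.4480%
Jensen's α = Rp − E[R] = 24.8% − 12.4480% = 12.3520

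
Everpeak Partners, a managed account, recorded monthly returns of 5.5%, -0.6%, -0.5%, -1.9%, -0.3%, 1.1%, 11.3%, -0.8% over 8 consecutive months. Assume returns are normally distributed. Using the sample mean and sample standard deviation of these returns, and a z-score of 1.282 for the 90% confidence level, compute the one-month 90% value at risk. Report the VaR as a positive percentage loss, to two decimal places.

4.01

Mean return μ = 13.80 / 8 = 1.7250%
Σ(r − μ)² = (5.5 − 1.7250)² + (-0.6 − 1.7250)² + (-0.5 − 1.7250)² + … = 140.2950
sample σ = √(140.2950 / 7) = √20.0421 = 4.4768%
VaR = −(μ − z·σ) = −(1.7250 − 1.282 × 4.4768) = −(-4.0143) = 4.0143%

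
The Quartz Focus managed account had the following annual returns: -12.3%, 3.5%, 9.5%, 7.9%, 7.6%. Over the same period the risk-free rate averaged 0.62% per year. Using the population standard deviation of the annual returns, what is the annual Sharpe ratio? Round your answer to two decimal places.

0.33

μ = (-12.3 + 3.5 + 9.5 + 7.9 + 7.6) / 5 = 3.2400%
Population σ = √[Σ(r − μ)² / 5] = √[321.4720 / 5] = √64.2944 = 8.0184%
Sharpe = (μ − rf) / σ = (3.2400 − 0.62) / 8.0184 = 2.6200 / 8.0184 = 0.3267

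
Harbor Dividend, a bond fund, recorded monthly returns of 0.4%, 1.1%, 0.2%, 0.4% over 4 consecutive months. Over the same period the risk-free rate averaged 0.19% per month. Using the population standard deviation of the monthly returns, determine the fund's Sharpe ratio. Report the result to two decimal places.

μ = (0.4 + 1.1 + 0.2 + 0.4) / 4 = 2.10 / 4 = 0.5250%
Σ(r − μ)² = (0.4 − 0.5250)² + (1.1 − 0.5250)² + (0.2 − 0.5250)² + … = 0.4675
σ = √[0.4675 / 4] = 0.3419%
Sharpe = (μ − rf) / σ = (0.5250 − 0.19) / 0.3419 = 0.3350 / 0.3419 = 0.9798

0.98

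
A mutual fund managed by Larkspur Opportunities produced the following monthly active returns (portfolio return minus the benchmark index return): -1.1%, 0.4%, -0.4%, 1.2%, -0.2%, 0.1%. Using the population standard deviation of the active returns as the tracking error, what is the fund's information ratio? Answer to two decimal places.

0.00

r̄ = (-1.1 + 0.4 − 0.4 + 1.2 − 0.2 + 0.1) / 6 = 0.0000%
Σ(r − r̄)² = (-1.1 − 0.0000)² + (0.4 − 0.0000)² + … = 3.0200
population σ = √(3.0200 / 6) = √0.5033 = 0.7094%
IR = r̄ / tracking error = 0.0000 / 0.7094 = 0.0000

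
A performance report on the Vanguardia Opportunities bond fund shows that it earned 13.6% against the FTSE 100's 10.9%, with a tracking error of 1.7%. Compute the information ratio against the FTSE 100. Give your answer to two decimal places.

1.59

IR = (Rp − Rb) / TE = (13.6% − 10.9%) / 1.7% = 2.70% / 1.7% = 1.5882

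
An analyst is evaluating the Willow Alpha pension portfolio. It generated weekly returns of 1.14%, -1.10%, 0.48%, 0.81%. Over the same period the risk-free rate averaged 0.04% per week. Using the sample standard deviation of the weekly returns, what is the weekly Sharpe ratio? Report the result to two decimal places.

r̄ = (1.14 − 1.1 + 0.48 + 0.81) / 4 = 0.3325%
Σ(r − r̄)² = 2.9539; sample σ = √(2.9539/3) = 0.9923%
Sharpe = (r̄ − rf) / σ = (0.3325 − 0.04) / 0.9923 = 0.2925 / 0.9923 = 0.2948

0.29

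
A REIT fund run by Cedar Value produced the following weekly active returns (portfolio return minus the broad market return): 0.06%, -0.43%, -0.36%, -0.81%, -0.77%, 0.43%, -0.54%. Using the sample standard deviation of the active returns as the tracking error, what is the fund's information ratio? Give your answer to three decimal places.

μ = (0.06 − 0.43 − 0.36 − 0.81 − 0.77 + 0.43 − 0.54) / 7 = -2.420 / 7 = -0.3457%
Sample std dev = √[1.2070 / 6] = 0.4485%
IR = μ / tracking error = -0.3457 / 0.4485 = -0.7708

-0.771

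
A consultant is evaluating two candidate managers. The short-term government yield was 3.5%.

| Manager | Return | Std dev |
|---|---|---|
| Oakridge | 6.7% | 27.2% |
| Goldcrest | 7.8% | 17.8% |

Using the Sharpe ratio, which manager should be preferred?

Goldcrest

Oakridge: Sharpe ratio = (6.7% − 3.5%) / 27.2% = 0.118
Goldcrest: Sharpe ratio = (7.8% − 3.5%) / 17.8% = 0.242
Highest: Goldcrest (0.242).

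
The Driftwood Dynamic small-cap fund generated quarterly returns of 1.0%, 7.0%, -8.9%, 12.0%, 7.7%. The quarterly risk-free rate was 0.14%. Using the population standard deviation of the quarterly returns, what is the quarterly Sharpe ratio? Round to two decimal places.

0.50

μ = (1 + 7 − 8.9 + 12 + 7.7) / 5 = 18.80 / 5 = 3.7600%
Σ(r − μ)² = (1 − 3.7600)² + (7 − 3.7600)² + … = 261.8120
population σ = √(261.8120 / 5) = √52.3624 = 7.2362%
Sharpe = (μ − rf) / σ = (3.7600 − 0.14) / 7.2362 = 3.6200 / 7.2362 = 0.5003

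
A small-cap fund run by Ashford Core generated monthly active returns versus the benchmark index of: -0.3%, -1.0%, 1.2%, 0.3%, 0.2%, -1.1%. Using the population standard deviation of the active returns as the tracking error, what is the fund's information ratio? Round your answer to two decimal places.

-0.15

r̄ = (-0.3 − 1 + 1.2 + 0.3 + 0.2 − 1.1) / 6 = -0.1167%
Σ(r − r̄)² = (-0.3 − (-0.1167))² + (-1 − (-0.1167))² + … = 3.7883
population σ = √(3.7883 / 6) = √0.6314 = 0.7946%
IR = r̄ / tracking error = -0.1167 / 0.7946 = -0.1469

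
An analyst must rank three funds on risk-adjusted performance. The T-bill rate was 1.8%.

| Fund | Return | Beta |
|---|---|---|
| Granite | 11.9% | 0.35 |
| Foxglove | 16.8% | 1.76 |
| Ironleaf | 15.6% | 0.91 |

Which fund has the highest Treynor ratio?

Granite

Granite: Treynor = (11.9% − 1.8%) / 0.35 = 28.857
Foxglove: Treynor = (16.8% − 1.8%) / 1.76 = 8.523
Ironleaf: Treynor = (15.6% − 1.8%) / 0.91 = 15.165
Highest: Granite (28.857).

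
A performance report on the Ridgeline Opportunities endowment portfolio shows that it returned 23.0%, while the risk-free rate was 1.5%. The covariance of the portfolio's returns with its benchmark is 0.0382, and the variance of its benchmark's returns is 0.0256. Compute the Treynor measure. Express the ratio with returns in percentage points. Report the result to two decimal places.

14.41

β = Cov / Var = 0.0382 / 0.0256 = 1.4922
Treynor = (Rp − Rf) / β = (23.0% − 1.5%) / 1.4922 = 21.50 / 1.4922 = 14.4083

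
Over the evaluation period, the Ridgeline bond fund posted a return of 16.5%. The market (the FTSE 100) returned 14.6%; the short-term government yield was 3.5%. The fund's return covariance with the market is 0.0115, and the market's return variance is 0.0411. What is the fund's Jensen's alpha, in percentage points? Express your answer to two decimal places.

9.89

β = Cov / Var = 0.0115 / 0.0411 = 0.2798
E[R] = Rf + β(Rm − Rf) = 3.5% + 0.2798 × (14.6% − 3.5%) = 6.6058%
α = Rp − E[R] = 16.5% − 6.6058% = 9.8942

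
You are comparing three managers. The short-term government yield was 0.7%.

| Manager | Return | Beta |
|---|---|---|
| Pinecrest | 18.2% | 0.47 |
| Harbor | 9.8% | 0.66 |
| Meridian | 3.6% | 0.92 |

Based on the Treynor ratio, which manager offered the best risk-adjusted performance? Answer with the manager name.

Pinecrest

Pinecrest: Treynor = (18.2% − 0.7%) / 0.47 = 37.234
Harbor: Treynor = (9.8% − 0.7%) / 0.66 = 13.788
Meridian: Treynor = (3.6% − 0.7%) / 0.92 = 3.152
Highest: Pinecrest (37.234).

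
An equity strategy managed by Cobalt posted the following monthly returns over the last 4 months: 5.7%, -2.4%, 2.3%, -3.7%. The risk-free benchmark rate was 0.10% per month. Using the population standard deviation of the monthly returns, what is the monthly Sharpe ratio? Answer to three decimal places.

Mean return r̄ = 1.90 / 4 = 0.4750%
Σ(r − r̄)² = (5.7 − 0.4750)² + (-2.4 − 0.4750)² + (2.3 − 0.4750)² + … = 56.3275
σ = √[56.3275 / 4] = 3.7526%
Sharpe = (r̄ − rf) / σ = (0.4750 − 0.1) / 3.7526 = 0.3750 / 3.7526 = 0.0999

0.100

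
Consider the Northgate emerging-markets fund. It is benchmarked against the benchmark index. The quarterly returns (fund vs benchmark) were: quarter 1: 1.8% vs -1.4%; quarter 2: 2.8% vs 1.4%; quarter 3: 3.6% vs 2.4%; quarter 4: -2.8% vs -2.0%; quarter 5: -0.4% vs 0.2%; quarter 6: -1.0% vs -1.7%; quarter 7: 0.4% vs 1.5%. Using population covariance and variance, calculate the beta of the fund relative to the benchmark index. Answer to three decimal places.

0.935

r̄p = 0.6286%,  r̄m = 0.0571%
Cov = Σ(rp − r̄p)(rm − r̄m) / 7 = 2.5155
Var(rm) = Σ(rm − r̄m)² / 7 = 2.6910
β = Cov / Var = 2.5155 / 2.6910 = 0.9348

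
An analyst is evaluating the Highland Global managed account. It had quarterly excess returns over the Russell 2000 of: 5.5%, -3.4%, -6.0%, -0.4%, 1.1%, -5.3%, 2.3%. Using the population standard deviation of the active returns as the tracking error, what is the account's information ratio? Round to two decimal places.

μ = (5.5 − 3.4 − 6 − 0.4 + 1.1 − 5.3 + 2.3) / 7 = -6.20 / 7 = -0.8857%
Σ(r − μ)² = 107.0686; population σ = √(107.0686/7) = 3.9109%
IR = μ / tracking error = -0.8857 / 3.9109 = -0.2265

-0.23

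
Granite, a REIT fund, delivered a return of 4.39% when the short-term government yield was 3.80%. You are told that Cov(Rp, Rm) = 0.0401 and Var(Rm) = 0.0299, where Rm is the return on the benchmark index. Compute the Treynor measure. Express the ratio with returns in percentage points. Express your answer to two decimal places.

0.44

β = Cov / Var = 0.0401 / 0.0299 = 1.3411
Treynor = (Rp − Rf) / β = (4.39% − 3.80%) / 1.3411 = 0.59 / 1.3411 = 0.4399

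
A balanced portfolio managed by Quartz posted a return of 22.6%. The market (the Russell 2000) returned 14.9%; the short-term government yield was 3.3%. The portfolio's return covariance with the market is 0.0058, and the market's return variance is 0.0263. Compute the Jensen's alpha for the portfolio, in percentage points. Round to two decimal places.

β = Cov / Var = 0.0058 / 0.0263 = 0.2205
E[R] = Rf + β(Rm − Rf) = 3.3% + 0.2205 × (14.9% − 3.3%) = 5.8578%
α = Rp − E[R] = 22.6% − 5.8578% = 16.7422

16.74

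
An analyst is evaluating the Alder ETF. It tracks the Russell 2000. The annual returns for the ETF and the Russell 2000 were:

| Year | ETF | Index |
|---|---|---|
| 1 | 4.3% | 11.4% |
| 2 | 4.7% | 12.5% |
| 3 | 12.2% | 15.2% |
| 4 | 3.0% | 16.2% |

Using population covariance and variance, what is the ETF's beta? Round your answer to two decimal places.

0.48

r̄p = 6.0500%,  r̄m = 13.8250%
Cov = Σ(rp − r̄p)(rm − r̄m) / 4 = 1.8113
Var(rm) = Σ(rm − r̄m)² / 4 = 3.7919
β = Cov / Var = 1.8113 / 3.7919 = 0.4777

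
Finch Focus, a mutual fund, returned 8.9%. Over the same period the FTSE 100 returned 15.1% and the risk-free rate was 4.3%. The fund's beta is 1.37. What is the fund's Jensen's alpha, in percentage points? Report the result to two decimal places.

CAPM expected return = Rf + β(Rm − Rf) = 4.3% + 1.37 × (15.1% − 4.3%) = 4.3 + 1.37 × 10.80 = 19.0960%
Jensen's α = Rp − E[R] = 8.9% − 19.0960% = -10.1960

-10.20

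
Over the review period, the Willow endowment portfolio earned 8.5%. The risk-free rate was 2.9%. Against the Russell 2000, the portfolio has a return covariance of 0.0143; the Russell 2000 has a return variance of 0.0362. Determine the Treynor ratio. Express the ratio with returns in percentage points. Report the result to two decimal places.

14.18

β = Cov / Var = 0.0143 / 0.0362 = 0.3950
Treynor = (Rp − Rf) / β = (8.5% − 2.9%) / 0.3950 = 5.60 / 0.3950 = 14.1772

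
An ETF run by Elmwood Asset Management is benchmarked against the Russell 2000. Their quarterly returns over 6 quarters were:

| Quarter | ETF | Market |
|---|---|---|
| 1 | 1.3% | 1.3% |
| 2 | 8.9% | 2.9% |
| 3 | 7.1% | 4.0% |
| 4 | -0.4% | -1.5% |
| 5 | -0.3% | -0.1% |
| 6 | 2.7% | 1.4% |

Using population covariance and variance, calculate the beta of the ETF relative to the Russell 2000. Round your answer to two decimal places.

r̄p = 3.2167%,  r̄m = 1.3333%
Cov = Σ(rp − r̄p)(rm − r̄m) / 6 = 5.7628
Var(rm) = Σ(rm − r̄m)² / 6 = 3.2756
β = Cov / Var = 5.7628 / 3.2756 = 1.7593

1.76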